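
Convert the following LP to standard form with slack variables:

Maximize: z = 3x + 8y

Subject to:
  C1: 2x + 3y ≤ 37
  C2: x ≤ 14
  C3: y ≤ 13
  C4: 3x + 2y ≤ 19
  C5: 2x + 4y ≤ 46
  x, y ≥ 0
max z = 3x + 8y

s.t.
  2x + 3y + s1 = 37
  x + s2 = 14
  y + s3 = 13
  3x + 2y + s4 = 19
  2x + 4y + s5 = 46
  x, y, s1, s2, s3, s4, s5 ≥ 0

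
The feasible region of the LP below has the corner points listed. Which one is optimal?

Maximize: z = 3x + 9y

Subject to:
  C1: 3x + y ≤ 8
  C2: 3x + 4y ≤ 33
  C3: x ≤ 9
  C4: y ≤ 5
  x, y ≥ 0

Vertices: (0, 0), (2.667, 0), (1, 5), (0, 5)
Evaluating z = 3x + 9y at each vertex:
  (0, 0): z = 0
  (2.667, 0): z = 8
  (1, 5): z = 48
  (0, 5): z = 45

The largest value is z = 48, attained at (1, 5).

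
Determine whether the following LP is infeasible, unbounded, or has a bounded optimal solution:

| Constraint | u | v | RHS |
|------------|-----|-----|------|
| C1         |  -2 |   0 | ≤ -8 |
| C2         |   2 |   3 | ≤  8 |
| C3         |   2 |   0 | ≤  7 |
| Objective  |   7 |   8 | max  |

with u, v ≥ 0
C3 requires 2u ≤ 7, while C1 (-2u ≤ -8) is equivalent to 2u ≥ 8. Together they would need 8 ≤ 2u ≤ 7, which is impossible since 8 > 7. No point satisfies all constraints.

Infeasible: no point satisfies all constraints simultaneously.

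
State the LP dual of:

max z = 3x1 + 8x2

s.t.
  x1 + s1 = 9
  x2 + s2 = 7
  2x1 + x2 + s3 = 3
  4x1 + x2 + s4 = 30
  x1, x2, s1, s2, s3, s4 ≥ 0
Minimize: z = 9y1 + 7y2 + 3y3 + 30y4

Subject to:
  C1: -y1 - 2y3 - 4y4 ≤ -3
  C2: -y2 - y3 - y4 ≤ -8
  y1, y2, y3, y4 ≥ 0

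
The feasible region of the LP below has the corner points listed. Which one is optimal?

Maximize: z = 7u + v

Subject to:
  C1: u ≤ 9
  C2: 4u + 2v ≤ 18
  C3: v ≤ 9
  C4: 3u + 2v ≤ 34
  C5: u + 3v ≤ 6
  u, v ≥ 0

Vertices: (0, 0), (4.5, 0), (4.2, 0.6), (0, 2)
(4.5, 0) with z = 31.5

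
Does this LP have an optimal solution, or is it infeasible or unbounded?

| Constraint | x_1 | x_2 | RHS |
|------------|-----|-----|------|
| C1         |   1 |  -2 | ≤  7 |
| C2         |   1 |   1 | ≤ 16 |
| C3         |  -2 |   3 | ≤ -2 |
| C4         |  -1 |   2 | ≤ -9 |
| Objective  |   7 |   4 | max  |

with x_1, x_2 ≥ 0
C1 requires x_1 - 2x_2 ≤ 7, while C4 (-x_1 + 2x_2 ≤ -9) is equivalent to x_1 - 2x_2 ≥ 9. Together they would need 9 ≤ x_1 - 2x_2 ≤ 7, which is impossible since 9 > 7. No point satisfies all constraints.

Infeasible — the constraint set is empty.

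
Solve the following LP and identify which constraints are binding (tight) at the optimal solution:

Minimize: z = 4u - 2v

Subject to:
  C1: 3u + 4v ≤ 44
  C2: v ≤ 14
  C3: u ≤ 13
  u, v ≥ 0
Optimal: u = 0, v = 11
Slack at optimum:
  C1: slack = 0 (binding)
  C2: slack = 3
  C3: slack = 13
  u ≥ 0: u = 0 (binding)
  v ≥ 0: v = 11
Binding constraints: C1, u ≥ 0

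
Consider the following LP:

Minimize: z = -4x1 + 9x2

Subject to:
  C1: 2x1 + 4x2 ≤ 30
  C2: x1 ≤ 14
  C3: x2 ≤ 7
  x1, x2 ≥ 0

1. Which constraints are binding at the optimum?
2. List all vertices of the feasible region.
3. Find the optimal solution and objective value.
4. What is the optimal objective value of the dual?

1. C2, x2 ≥ 0
2. (0, 0), (14, 0), (14, 0.5), (1, 7), (0, 7)
3. x1 = 14, x2 = 0, z = -56
4. -56 (by strong duality, equal to the primal optimum)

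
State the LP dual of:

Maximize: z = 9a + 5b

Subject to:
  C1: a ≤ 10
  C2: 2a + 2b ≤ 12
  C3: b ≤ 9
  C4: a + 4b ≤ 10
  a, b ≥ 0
Minimize: z = 10y1 + 12y2 + 9y3 + 10y4

Subject to:
  C1: -y1 - 2y2 - y4 ≤ -9
  C2: -2y2 - y3 - 4y4 ≤ -5
  y1, y2, y3, y4 ≥ 0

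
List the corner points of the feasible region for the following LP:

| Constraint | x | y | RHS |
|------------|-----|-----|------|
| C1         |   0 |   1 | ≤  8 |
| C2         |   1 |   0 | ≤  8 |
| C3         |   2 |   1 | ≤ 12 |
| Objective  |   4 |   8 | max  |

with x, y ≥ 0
Each vertex is the intersection of two constraint boundaries that also satisfies all remaining constraints:
  x = 0 and y = 0 → (0, 0)
  2x + y = 12 and y = 0 → (6, 0)
  y = 8 and 2x + y = 12 → (2, 8)
  y = 8 and x = 0 → (0, 8)

Vertices: (0, 0), (6, 0), (2, 8), (0, 8)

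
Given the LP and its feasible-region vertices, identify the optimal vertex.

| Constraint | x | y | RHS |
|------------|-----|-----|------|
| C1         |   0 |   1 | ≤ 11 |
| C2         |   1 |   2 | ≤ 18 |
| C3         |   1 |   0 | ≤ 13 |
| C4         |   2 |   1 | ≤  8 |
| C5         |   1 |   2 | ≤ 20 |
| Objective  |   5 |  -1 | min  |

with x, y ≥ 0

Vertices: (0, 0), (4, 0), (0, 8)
Evaluating z = 5x - y at each vertex:
  (0, 0): z = 0
  (4, 0): z = 20
  (0, 8): z = -8

The smallest value is z = -8, attained at (0, 8).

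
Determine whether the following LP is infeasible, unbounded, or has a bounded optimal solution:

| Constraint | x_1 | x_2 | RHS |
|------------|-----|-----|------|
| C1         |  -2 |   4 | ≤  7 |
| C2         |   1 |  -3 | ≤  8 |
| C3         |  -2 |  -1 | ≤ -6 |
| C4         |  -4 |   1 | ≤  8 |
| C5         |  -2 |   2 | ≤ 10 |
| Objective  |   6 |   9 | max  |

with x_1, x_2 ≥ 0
Feasible point: (3, 0) satisfies every constraint, so the LP is feasible.
Direction d = (2, 1): for each constraint row a, a·d ≤ 0 —
  (-2)(2) + (4)(1) = 0 ≤ 0
  (1)(2) + (-3)(1) = -1 ≤ 0
  (-2)(2) + (-1)(1) = -5 ≤ 0
  (-4)(2) + (1)(1) = -7 ≤ 0
  (-2)(2) + (2)(1) = -2 ≤ 0
and d ≥ 0, so (3, 0) + t·d stays feasible for every t ≥ 0. Along this ray z = 6x_1 + 9x_2 changes by 21 per unit t, so z → +∞.

Unbounded — the objective can increase without bound over the feasible region.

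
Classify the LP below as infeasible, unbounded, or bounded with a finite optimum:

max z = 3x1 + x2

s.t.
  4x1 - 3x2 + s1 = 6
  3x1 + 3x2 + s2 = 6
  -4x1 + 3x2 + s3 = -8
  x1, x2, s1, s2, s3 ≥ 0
The row 4x1 - 3x2 + s1 = 6 with s1 ≥ 0 requires 4x1 - 3x2 ≤ 6, while the row -4x1 + 3x2 + s3 = -8 with s3 ≥ 0 is equivalent to 4x1 - 3x2 ≥ 8. Together they would need 8 ≤ 4x1 - 3x2 ≤ 6, which is impossible since 8 > 6. No point satisfies all constraints.

The feasible region is empty; the LP is infeasible.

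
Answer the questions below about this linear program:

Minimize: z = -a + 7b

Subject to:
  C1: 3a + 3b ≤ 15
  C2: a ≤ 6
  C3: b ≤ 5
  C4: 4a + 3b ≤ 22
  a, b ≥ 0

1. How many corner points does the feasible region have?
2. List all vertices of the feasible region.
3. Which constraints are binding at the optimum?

1. 3
2. (0, 0), (5, 0), (0, 5)
3. C1, b ≥ 0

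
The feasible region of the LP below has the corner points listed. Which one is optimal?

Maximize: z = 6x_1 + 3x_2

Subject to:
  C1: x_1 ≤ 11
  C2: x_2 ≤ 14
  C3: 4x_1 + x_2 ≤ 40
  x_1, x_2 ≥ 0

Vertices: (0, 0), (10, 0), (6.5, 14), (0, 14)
Evaluating z = 6x_1 + 3x_2 at each vertex:
  (0, 0): z = 0
  (10, 0): z = 60
  (6.5, 14): z = 81
  (0, 14): z = 42

The largest value is z = 81, attained at (6.5, 14).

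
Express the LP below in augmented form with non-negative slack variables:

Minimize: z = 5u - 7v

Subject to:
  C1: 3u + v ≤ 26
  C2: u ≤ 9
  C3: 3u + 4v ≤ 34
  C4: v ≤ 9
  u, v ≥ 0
min z = 5u - 7v

s.t.
  3u + v + s1 = 26
  u + s2 = 9
  3u + 4v + s3 = 34
  v + s4 = 9
  u, v, s1, s2, s3, s4 ≥ 0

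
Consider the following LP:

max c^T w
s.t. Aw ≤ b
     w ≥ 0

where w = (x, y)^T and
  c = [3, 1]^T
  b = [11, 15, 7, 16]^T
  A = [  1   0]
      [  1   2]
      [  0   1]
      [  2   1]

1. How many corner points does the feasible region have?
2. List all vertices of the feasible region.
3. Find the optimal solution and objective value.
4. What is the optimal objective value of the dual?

1. 5
2. (0, 0), (8, 0), (5.667, 4.667), (1, 7), (0, 7)
3. x = 8, y = 0, z = 24
4. 24 (by strong duality, equal to the primal optimum)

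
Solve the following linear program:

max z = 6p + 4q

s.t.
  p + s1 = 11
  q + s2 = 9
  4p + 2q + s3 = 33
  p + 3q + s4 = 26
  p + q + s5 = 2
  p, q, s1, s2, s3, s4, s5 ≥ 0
p = 2, q = 0, z = 12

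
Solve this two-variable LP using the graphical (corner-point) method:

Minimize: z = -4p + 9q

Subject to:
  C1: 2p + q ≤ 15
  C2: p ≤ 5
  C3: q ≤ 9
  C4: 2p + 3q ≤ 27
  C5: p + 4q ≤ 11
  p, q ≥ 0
Each vertex is the intersection of two constraint boundaries that also satisfies all remaining constraints:
  p = 0 and q = 0 → (0, 0)
  p = 5 and q = 0 → (5, 0)
  p = 5 and p + 4q = 11 → (5, 1.5)
  p + 4q = 11 and p = 0 → (0, 2.75)

Evaluating z = -4p + 9q at each vertex:
  (0, 0): z = 0
  (5, 0): z = -20
  (5, 1.5): z = -6.5
  (0, 2.75): z = 24.75

The minimum is at (5, 0) with z = -20.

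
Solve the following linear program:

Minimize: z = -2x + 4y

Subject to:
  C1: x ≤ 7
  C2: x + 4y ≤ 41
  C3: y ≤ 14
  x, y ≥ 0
x = 7, y = 0, z = -14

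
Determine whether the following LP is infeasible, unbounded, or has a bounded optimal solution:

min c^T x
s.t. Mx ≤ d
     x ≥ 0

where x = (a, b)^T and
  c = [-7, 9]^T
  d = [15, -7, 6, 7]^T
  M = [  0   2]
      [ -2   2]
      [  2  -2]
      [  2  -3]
One constraint requires 2a - 2b ≤ 6, while the constraint -2a + 2b ≤ -7 is equivalent to 2a - 2b ≥ 7. Together they would need 7 ≤ 2a - 2b ≤ 6, which is impossible since 7 > 6. No point satisfies all constraints.

Infeasible: no point satisfies all constraints simultaneously.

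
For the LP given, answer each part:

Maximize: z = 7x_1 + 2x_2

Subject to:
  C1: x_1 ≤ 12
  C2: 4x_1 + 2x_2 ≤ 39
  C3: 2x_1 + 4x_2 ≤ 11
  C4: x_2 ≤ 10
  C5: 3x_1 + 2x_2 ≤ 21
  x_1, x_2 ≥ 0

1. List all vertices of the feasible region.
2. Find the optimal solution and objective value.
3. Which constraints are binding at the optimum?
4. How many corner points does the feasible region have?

1. (0, 0), (5.5, 0), (0, 2.75)
2. x_1 = 5.5, x_2 = 0, z = 38.5
3. C3, x_2 ≥ 0
4. 3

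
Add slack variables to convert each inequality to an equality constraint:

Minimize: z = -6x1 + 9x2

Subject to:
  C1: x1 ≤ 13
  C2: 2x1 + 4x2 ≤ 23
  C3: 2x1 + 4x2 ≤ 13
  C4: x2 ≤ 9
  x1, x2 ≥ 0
min z = -6x1 + 9x2

s.t.
  x1 + s1 = 13
  2x1 + 4x2 + s2 = 23
  2x1 + 4x2 + s3 = 13
  x2 + s4 = 9
  x1, x2, s1, s2, s3, s4 ≥ 0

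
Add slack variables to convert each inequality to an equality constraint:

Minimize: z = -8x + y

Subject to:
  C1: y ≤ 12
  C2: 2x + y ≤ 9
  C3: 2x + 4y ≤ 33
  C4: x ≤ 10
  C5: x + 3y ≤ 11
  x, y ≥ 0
min z = -8x + y

s.t.
  y + s1 = 12
  2x + y + s2 = 9
  2x + 4y + s3 = 33
  x + s4 = 10
  x + 3y + s5 = 11
  x, y, s1, s2, s3, s4, s5 ≥ 0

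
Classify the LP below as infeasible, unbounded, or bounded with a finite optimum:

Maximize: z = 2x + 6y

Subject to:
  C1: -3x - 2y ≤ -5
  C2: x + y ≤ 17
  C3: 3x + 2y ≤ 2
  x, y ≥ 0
C3 requires 3x + 2y ≤ 2, while C1 (-3x - 2y ≤ -5) is equivalent to 3x + 2y ≥ 5. Together they would need 5 ≤ 3x + 2y ≤ 2, which is impossible since 5 > 2. No point satisfies all constraints.

Infeasible: no point satisfies all constraints simultaneously.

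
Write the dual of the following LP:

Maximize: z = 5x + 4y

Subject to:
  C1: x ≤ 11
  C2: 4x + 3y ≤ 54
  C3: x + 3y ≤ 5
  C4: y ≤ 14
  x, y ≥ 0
Minimize: z = 11y1 + 54y2 + 5y3 + 14y4

Subject to:
  C1: -y1 - 4y2 - y3 ≤ -5
  C2: -3y2 - 3y3 - y4 ≤ -4
  y1, y2, y3, y4 ≥ 0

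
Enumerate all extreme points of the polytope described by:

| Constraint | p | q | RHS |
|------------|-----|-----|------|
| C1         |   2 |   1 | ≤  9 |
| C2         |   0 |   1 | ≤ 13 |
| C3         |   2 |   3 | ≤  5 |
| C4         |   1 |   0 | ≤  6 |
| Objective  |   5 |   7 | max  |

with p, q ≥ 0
Each vertex is the intersection of two constraint boundaries that also satisfies all remaining constraints:
  p = 0 and q = 0 → (0, 0)
  2p + 3q = 5 and q = 0 → (2.5, 0)
  2p + 3q = 5 and p = 0 → (0, 1.667)

Vertices: (0, 0), (2.5, 0), (0, 1.667)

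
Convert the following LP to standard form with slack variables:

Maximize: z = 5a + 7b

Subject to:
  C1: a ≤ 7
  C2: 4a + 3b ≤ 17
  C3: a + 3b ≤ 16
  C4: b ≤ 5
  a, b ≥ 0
max z = 5a + 7b

s.t.
  a + s1 = 7
  4a + 3b + s2 = 17
  a + 3b + s3 = 16
  b + s4 = 5
  a, b, s1, s2, s3, s4 ≥ 0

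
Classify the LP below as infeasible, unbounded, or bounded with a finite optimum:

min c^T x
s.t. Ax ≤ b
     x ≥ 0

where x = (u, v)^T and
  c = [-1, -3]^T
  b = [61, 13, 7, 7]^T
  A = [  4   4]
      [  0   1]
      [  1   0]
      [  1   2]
The point (0, 3.5) satisfies every constraint, so the LP is feasible; the constraints give u ≤ 7 and v ≤ 13, which with u, v ≥ 0 keep the feasible region inside a bounded box. A feasible, bounded LP attains a finite optimum at a vertex.

Evaluating z = -u - 3v at each vertex:
  (0, 0): z = 0
  (7, 0): z = -7
  (0, 3.5): z = -10.5

Bounded optimum: z* = -10.5 at (0, 3.5).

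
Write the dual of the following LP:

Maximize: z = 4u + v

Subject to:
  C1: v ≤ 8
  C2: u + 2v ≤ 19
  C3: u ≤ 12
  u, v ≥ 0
Minimize: z = 8y1 + 19y2 + 12y3

Subject to:
  C1: -y2 - y3 ≤ -4
  C2: -y1 - 2y2 ≤ -1
  y1, y2, y3 ≥ 0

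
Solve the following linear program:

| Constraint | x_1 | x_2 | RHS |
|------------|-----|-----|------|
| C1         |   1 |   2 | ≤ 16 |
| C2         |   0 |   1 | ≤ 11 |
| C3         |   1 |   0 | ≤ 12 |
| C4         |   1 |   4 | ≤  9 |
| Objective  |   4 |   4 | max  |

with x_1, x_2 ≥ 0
Each vertex is the intersection of two constraint boundaries that also satisfies all remaining constraints:
  x_1 = 0 and x_2 = 0 → (0, 0)
  x_1 + 4x_2 = 9 and x_2 = 0 → (9, 0)
  x_1 + 4x_2 = 9 and x_1 = 0 → (0, 2.25)

Evaluating z = 4x_1 + 4x_2 at each vertex:
  (0, 0): z = 0
  (9, 0): z = 36
  (0, 2.25): z = 9

The maximum is at (9, 0) with z = 36.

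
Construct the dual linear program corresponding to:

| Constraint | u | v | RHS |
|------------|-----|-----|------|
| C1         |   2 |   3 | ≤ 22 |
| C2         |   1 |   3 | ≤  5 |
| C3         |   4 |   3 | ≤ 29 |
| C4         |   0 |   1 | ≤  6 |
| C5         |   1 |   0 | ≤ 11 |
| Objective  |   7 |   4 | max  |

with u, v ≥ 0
Minimize: z = 22y1 + 5y2 + 29y3 + 6y4 + 11y5

Subject to:
  C1: -2y1 - y2 - 4y3 - y5 ≤ -7
  C2: -3y1 - 3y2 - 3y3 - y4 ≤ -4
  y1, y2, y3, y4, y5 ≥ 0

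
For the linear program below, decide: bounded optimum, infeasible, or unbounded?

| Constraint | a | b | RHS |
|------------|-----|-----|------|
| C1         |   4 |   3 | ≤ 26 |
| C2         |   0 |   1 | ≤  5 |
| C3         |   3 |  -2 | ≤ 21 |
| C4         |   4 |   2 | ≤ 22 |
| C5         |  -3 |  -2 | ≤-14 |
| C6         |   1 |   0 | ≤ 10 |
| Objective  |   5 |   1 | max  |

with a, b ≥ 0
The point (5.5, 0) satisfies every constraint, so the LP is feasible; the constraints give a ≤ 10 and b ≤ 5, which with a, b ≥ 0 keep the feasible region inside a bounded box. A feasible, bounded LP attains a finite optimum at a vertex.

The LP has an optimal solution: (5.5, 0) with z = 27.5.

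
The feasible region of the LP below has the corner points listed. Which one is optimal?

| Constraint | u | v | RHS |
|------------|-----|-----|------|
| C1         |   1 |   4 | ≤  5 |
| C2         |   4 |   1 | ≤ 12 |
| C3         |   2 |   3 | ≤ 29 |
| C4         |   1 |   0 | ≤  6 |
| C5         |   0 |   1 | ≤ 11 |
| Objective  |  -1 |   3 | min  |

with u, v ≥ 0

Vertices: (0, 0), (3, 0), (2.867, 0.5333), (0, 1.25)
(3, 0) with z = -3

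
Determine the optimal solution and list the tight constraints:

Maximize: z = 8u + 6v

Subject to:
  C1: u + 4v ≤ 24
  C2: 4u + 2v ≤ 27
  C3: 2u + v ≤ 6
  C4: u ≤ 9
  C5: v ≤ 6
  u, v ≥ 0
Optimal: u = 0, v = 6
Binding: C1, C3, C5, u ≥ 0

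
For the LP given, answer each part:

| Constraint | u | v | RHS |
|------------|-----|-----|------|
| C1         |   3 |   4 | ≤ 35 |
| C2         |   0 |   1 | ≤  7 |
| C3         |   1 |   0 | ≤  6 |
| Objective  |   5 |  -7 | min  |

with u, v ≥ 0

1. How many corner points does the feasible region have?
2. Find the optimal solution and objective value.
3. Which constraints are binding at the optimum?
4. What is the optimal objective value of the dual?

1. 5
2. u = 0, v = 7, z = -49
3. C2, u ≥ 0
4. -49 (by strong duality, equal to the primal optimum)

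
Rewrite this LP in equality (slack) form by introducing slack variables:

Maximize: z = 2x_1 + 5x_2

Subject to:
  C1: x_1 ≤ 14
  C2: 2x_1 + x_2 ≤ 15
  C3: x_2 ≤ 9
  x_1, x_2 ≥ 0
max z = 2x_1 + 5x_2

s.t.
  x_1 + s1 = 14
  2x_1 + x_2 + s2 = 15
  x_2 + s3 = 9
  x_1, x_2, s1, s2, s3 ≥ 0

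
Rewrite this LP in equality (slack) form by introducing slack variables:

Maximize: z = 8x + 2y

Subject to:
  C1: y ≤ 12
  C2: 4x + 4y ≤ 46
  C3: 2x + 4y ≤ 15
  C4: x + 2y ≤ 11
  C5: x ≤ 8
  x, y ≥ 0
max z = 8x + 2y

s.t.
  y + s1 = 12
  4x + 4y + s2 = 46
  2x + 4y + s3 = 15
  x + 2y + s4 = 11
  x + s5 = 8
  x, y, s1, s2, s3, s4, s5 ≥ 0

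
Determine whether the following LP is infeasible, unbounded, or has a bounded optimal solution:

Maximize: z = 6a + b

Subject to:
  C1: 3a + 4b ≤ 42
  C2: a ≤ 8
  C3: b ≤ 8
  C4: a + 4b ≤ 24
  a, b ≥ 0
The point (8, 4) satisfies every constraint, so the LP is feasible; the constraints give a ≤ 8 and b ≤ 8, which with a, b ≥ 0 keep the feasible region inside a bounded box. A feasible, bounded LP attains a finite optimum at a vertex.

Evaluating z = 6a + b at each vertex:
  (0, 0): z = 0
  (8, 0): z = 48
  (8, 4): z = 52
  (0, 6): z = 6

The LP has an optimal solution: (8, 4) with z = 52.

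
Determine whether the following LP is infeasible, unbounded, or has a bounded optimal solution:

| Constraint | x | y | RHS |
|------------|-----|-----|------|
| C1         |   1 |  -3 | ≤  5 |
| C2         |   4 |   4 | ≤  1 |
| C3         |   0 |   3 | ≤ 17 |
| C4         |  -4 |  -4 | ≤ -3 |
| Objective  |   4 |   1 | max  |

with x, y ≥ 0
C2 requires 4x + 4y ≤ 1, while C4 (-4x - 4y ≤ -3) is equivalent to 4x + 4y ≥ 3. Together they would need 3 ≤ 4x + 4y ≤ 1, which is impossible since 3 > 1. No point satisfies all constraints.

Infeasible: no point satisfies all constraints simultaneously.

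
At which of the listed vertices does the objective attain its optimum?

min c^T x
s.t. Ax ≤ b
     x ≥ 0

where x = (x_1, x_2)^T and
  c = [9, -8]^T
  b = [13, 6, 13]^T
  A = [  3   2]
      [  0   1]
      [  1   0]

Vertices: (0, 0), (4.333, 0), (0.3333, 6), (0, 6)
Evaluating z = 9x_1 - 8x_2 at each vertex:
  (0, 0): z = 0
  (4.333, 0): z = 39
  (0.3333, 6): z = -45
  (0, 6): z = -48

The smallest value is z = -48, attained at (0, 6).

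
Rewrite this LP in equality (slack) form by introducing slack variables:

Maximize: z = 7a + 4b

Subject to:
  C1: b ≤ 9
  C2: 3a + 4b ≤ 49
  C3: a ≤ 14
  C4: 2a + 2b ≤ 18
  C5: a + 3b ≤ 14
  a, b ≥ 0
max z = 7a + 4b

s.t.
  b + s1 = 9
  3a + 4b + s2 = 49
  a + s3 = 14
  2a + 2b + s4 = 18
  a + 3b + s5 = 14
  a, b, s1, s2, s3, s4, s5 ≥ 0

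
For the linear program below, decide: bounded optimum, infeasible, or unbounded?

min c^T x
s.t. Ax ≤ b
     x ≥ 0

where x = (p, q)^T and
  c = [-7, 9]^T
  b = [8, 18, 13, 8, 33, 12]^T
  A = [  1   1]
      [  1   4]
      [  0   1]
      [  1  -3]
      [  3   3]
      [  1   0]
The point (8, 0) satisfies every constraint, so the LP is feasible; the constraints give p ≤ 12 and q ≤ 13, which with p, q ≥ 0 keep the feasible region inside a bounded box. A feasible, bounded LP attains a finite optimum at a vertex.

Evaluating z = -7p + 9q at each vertex:
  (0, 0): z = 0
  (8, 0): z = -56
  (4.667, 3.333): z = -2.667
  (0, 4.5): z = 40.5

Feasible with finite optimum z* = -56 at (8, 0).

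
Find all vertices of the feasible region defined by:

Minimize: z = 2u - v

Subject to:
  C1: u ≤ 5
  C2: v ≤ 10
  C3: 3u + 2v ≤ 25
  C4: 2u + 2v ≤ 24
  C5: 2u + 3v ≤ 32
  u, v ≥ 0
Each vertex is the intersection of two constraint boundaries that also satisfies all remaining constraints:
  u = 0 and v = 0 → (0, 0)
  u = 5 and v = 0 → (5, 0)
  u = 5 and 3u + 2v = 25 → (5, 5)
  3u + 2v = 25 and 2u + 3v = 32 → (2.2, 9.2)
  v = 10 and 2u + 3v = 32 → (1, 10)
  v = 10 and u = 0 → (0, 10)

Vertices: (0, 0), (5, 0), (5, 5), (2.2, 9.2), (1, 10), (0, 10)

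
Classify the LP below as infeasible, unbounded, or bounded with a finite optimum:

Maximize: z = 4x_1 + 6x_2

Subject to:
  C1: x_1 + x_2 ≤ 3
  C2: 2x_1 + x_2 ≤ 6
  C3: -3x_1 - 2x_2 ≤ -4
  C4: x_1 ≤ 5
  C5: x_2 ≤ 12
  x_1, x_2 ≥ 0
The point (0, 3) satisfies every constraint, so the LP is feasible; the constraints give x_1 ≤ 5 and x_2 ≤ 12, which with x_1, x_2 ≥ 0 keep the feasible region inside a bounded box. A feasible, bounded LP attains a finite optimum at a vertex.

Evaluating z = 4x_1 + 6x_2 at each vertex:
  (1.333, 0): z = 5.333
  (3, 0): z = 12
  (0, 3): z = 18
  (0, 2): z = 12

Feasible with finite optimum z* = 18 at (0, 3).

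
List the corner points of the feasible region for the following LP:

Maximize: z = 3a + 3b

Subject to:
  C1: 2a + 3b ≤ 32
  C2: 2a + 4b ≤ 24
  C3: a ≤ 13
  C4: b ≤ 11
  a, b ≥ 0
Each vertex is the intersection of two constraint boundaries that also satisfies all remaining constraints:
  a = 0 and b = 0 → (0, 0)
  2a + 4b = 24 and b = 0 → (12, 0)
  2a + 4b = 24 and a = 0 → (0, 6)

Vertices: (0, 0), (12, 0), (0, 6)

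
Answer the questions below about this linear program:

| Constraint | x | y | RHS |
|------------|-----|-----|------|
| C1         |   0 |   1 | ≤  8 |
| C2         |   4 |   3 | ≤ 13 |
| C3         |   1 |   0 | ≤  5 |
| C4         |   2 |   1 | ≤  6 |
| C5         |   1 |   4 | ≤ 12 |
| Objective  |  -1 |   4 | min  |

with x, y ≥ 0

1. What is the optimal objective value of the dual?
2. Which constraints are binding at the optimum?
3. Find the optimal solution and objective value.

1. -3 (by strong duality, equal to the primal optimum)
2. C4, y ≥ 0
3. x = 3, y = 0, z = -3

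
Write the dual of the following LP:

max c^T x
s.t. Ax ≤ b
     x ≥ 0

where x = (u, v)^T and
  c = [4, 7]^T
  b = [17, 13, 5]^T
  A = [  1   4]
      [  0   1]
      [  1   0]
Minimize: z = 17y1 + 13y2 + 5y3

Subject to:
  C1: -y1 - y3 ≤ -4
  C2: -4y1 - y2 ≤ -7
  y1, y2, y3 ≥ 0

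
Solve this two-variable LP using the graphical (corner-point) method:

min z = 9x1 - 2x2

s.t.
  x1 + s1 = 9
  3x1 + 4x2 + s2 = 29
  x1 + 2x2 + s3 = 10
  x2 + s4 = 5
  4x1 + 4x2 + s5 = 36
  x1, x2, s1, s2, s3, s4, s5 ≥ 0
Each vertex is the intersection of two constraint boundaries that also satisfies all remaining constraints:
  x1 = 0 and x2 = 0 → (0, 0)
  x1 = 9 and 4x1 + 4x2 = 36 → (9, 0)
  x1 + 2x2 = 10 and 4x1 + 4x2 = 36 → (8, 1)
  x1 + 2x2 = 10 and x2 = 5 → (0, 5)

Evaluating z = 9x1 - 2x2 at each vertex:
  (0, 0): z = 0
  (9, 0): z = 81
  (8, 1): z = 70
  (0, 5): z = -10

The minimum is at (0, 5) with z = -10.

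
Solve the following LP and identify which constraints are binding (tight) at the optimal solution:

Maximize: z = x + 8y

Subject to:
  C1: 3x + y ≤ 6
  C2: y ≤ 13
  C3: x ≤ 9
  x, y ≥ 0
Optimal: x = 0, y = 6
Binding: C1, x ≥ 0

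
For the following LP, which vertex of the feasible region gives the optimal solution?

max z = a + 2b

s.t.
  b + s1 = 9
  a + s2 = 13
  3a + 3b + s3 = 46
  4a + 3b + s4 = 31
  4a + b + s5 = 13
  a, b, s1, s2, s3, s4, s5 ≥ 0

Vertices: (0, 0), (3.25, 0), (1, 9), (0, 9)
(1, 9) with z = 19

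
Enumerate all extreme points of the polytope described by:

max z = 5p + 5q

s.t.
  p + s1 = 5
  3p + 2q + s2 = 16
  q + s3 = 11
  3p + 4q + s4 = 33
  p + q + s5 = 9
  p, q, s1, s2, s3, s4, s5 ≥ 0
Each vertex is the intersection of two constraint boundaries that also satisfies all remaining constraints:
  p = 0 and q = 0 → (0, 0)
  p = 5 and q = 0 → (5, 0)
  p = 5 and 3p + 2q = 16 → (5, 0.5)
  3p + 2q = 16 and p = 0 → (0, 8)

Vertices: (0, 0), (5, 0), (5, 0.5), (0, 8)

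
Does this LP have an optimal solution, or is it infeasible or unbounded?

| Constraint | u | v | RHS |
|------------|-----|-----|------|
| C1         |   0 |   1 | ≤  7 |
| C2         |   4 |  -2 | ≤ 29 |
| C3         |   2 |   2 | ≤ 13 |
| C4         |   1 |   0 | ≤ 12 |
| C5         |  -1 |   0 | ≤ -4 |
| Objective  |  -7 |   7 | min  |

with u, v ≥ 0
The point (6.5, 0) satisfies every constraint, so the LP is feasible; the constraints give u ≤ 12 and v ≤ 7, which with u, v ≥ 0 keep the feasible region inside a bounded box. A feasible, bounded LP attains a finite optimum at a vertex.

The LP has an optimal solution: (6.5, 0) with z = -45.5.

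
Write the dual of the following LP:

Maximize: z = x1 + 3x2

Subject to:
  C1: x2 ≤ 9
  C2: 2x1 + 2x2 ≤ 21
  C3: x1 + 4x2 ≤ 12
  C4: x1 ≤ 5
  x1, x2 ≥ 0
Minimize: z = 9y1 + 21y2 + 12y3 + 5y4

Subject to:
  C1: -2y2 - y3 - y4 ≤ -1
  C2: -y1 - 2y2 - 4y3 ≤ -3
  y1, y2, y3, y4 ≥ 0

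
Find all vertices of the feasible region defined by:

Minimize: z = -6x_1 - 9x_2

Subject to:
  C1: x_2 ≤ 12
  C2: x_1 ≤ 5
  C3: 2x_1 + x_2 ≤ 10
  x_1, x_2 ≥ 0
Each vertex is the intersection of two constraint boundaries that also satisfies all remaining constraints:
  x_1 = 0 and x_2 = 0 → (0, 0)
  x_1 = 5 and 2x_1 + x_2 = 10 → (5, 0)
  2x_1 + x_2 = 10 and x_1 = 0 → (0, 10)

Vertices: (0, 0), (5, 0), (0, 10)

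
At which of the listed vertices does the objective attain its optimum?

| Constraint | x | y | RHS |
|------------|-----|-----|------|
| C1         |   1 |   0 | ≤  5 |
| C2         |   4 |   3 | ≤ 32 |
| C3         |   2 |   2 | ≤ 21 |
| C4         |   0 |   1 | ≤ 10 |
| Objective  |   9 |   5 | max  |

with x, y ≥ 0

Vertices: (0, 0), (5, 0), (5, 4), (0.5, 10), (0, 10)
(5, 4) with z = 65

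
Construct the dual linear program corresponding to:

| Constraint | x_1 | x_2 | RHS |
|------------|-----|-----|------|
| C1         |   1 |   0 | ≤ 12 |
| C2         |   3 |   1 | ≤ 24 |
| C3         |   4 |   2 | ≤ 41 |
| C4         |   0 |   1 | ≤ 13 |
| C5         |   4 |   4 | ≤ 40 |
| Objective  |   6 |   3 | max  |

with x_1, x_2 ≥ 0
Minimize: z = 12y1 + 24y2 + 41y3 + 13y4 + 40y5

Subject to:
  C1: -y1 - 3y2 - 4y3 - 4y5 ≤ -6
  C2: -y2 - 2y3 - y4 - 4y5 ≤ -3
  y1, y2, y3, y4, y5 ≥ 0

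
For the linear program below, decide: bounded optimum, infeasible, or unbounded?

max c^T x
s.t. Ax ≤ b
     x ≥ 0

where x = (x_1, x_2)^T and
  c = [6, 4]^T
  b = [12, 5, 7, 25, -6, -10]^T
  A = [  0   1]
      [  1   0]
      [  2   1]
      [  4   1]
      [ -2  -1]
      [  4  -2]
The point (0, 7) satisfies every constraint, so the LP is feasible; the constraints give x_1 ≤ 5 and x_2 ≤ 12, which with x_1, x_2 ≥ 0 keep the feasible region inside a bounded box. A feasible, bounded LP attains a finite optimum at a vertex.

Evaluating z = 6x_1 + 4x_2 at each vertex:
  (0, 6): z = 24
  (0.25, 5.5): z = 23.5
  (0.5, 6): z = 27
  (0, 7): z = 28

Bounded optimum: z* = 28 at (0, 7).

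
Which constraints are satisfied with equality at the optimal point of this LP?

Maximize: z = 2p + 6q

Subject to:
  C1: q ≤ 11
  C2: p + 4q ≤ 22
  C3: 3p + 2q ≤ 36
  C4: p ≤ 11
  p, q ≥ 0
Optimal: p = 10, q = 3
Slack at optimum:
  C1: slack = 8
  C2: slack = 0 (binding)
  C3: slack = 0 (binding)
  C4: slack = 1
  p ≥ 0: p = 10
  q ≥ 0: q = 3
Binding constraints: C2, C3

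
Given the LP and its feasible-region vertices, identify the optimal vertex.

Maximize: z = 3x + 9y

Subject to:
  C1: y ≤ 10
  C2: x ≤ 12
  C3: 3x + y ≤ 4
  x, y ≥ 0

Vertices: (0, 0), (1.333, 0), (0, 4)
Evaluating z = 3x + 9y at each vertex:
  (0, 0): z = 0
  (1.333, 0): z = 4
  (0, 4): z = 36

The largest value is z = 36, attained at (0, 4).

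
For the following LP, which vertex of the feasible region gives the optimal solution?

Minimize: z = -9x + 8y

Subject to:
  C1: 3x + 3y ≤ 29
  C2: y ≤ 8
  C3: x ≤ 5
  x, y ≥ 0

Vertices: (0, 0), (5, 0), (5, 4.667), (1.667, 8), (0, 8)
Evaluating z = -9x + 8y at each vertex:
  (0, 0): z = 0
  (5, 0): z = -45
  (5, 4.667): z = -7.667
  (1.667, 8): z = 49
  (0, 8): z = 64

The smallest value is z = -45, attained at (5, 0).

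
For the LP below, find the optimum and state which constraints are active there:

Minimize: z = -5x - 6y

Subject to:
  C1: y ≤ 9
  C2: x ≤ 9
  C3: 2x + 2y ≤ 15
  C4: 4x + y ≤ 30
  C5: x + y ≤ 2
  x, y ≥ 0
Optimal: x = 0, y = 2
Binding: C5, x ≥ 0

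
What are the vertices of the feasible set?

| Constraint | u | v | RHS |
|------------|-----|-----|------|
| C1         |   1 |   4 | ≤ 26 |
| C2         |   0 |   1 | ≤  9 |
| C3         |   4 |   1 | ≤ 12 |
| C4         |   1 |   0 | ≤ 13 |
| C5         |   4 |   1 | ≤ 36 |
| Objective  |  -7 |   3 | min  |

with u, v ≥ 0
Each vertex is the intersection of two constraint boundaries that also satisfies all remaining constraints:
  u = 0 and v = 0 → (0, 0)
  4u + v = 12 and v = 0 → (3, 0)
  u + 4v = 26 and 4u + v = 12 → (1.467, 6.133)
  u + 4v = 26 and u = 0 → (0, 6.5)

Vertices: (0, 0), (3, 0), (1.467, 6.133), (0, 6.5)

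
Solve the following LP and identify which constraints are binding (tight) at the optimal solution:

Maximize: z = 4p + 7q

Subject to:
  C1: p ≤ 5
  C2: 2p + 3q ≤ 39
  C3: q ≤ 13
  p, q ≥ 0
Optimal: p = 0, q = 13
Binding: C2, C3, p ≥ 0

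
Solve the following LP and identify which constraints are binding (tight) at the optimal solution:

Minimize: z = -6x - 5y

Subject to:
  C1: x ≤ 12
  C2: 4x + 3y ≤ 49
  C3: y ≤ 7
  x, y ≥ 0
Optimal: x = 7, y = 7
Slack at optimum:
  C1: slack = 5
  C2: slack = 0 (binding)
  C3: slack = 0 (binding)
  x ≥ 0: x = 7
  y ≥ 0: y = 7
Binding constraints: C2, C3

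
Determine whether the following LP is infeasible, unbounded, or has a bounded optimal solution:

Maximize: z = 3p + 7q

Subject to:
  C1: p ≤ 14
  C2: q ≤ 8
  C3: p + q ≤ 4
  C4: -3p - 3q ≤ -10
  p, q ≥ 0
The point (0, 4) satisfies every constraint, so the LP is feasible; the constraints give p ≤ 14 and q ≤ 8, which with p, q ≥ 0 keep the feasible region inside a bounded box. A feasible, bounded LP attains a finite optimum at a vertex.

Evaluating z = 3p + 7q at each vertex:
  (3.333, 0): z = 10
  (4, 0): z = 12
  (0, 4): z = 28
  (0, 3.333): z = 23.33

Bounded optimum: z* = 28 at (0, 4).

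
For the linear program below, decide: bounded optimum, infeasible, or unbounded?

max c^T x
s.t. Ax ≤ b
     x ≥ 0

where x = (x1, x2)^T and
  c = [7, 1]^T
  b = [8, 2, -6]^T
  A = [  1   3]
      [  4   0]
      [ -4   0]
One constraint requires 4x1 ≤ 2, while the constraint -4x1 ≤ -6 is equivalent to 4x1 ≥ 6. Together they would need 6 ≤ 4x1 ≤ 2, which is impossible since 6 > 2. No point satisfies all constraints.

Infeasible — the constraint set is empty.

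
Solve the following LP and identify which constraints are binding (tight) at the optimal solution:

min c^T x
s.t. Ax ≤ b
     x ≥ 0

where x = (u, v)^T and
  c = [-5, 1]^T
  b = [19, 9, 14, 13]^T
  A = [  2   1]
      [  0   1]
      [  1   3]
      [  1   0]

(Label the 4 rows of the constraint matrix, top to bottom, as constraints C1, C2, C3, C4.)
Optimal: u = 9.5, v = 0
Binding: C1, v ≥ 0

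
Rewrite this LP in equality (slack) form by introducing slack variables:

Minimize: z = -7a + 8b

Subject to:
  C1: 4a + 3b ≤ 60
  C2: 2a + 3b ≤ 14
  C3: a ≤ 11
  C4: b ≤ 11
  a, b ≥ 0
min z = -7a + 8b

s.t.
  4a + 3b + s1 = 60
  2a + 3b + s2 = 14
  a + s3 = 11
  b + s4 = 11
  a, b, s1, s2, s3, s4 ≥ 0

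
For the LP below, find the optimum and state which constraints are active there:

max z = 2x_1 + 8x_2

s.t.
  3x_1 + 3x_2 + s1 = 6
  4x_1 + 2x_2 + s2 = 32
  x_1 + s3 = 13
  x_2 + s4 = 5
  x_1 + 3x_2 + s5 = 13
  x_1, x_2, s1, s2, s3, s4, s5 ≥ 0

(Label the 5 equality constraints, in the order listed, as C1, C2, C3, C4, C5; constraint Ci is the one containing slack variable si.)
Optimal: x_1 = 0, x_2 = 2
Slack at optimum:
  C1: slack = 0 (binding)
  C2: slack = 28
  C3: slack = 13
  C4: slack = 3
  C5: slack = 7
  x_1 ≥ 0: x_1 = 0 (binding)
  x_2 ≥ 0: x_2 = 2
Binding constraints: C1, x_1 ≥ 0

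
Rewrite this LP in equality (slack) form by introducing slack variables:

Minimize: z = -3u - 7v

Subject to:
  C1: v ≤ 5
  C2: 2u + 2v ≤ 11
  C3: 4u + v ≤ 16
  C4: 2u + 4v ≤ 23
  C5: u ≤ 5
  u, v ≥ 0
min z = -3u - 7v

s.t.
  v + s1 = 5
  2u + 2v + s2 = 11
  4u + v + s3 = 16
  2u + 4v + s4 = 23
  u + s5 = 5
  u, v, s1, s2, s3, s4, s5 ≥ 0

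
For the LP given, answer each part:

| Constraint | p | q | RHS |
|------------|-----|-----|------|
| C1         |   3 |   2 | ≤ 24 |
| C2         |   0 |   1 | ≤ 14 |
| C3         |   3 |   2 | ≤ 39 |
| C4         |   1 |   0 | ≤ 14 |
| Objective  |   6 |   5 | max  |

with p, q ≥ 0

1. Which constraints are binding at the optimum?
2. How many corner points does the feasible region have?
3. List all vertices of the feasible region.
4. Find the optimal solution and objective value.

1. C1, p ≥ 0
2. 3
3. (0, 0), (8, 0), (0, 12)
4. p = 0, q = 12, z = 60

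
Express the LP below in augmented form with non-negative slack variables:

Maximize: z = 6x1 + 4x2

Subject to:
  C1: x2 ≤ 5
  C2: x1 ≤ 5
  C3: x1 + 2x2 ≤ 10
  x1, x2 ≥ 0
max z = 6x1 + 4x2

s.t.
  x2 + s1 = 5
  x1 + s2 = 5
  x1 + 2x2 + s3 = 10
  x1, x2, s1, s2, s3 ≥ 0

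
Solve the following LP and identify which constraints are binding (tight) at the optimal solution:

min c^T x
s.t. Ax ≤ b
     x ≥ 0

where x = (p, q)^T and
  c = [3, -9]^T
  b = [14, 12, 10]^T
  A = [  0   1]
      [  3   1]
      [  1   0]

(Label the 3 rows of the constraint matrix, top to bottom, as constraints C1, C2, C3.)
Optimal: p = 0, q = 12
Binding: C2, p ≥ 0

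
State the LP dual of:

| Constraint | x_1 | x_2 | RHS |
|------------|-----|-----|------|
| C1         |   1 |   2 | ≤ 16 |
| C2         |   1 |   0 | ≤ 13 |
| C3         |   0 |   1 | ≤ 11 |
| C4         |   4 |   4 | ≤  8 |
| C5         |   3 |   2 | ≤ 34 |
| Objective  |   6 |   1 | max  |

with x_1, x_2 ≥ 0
Minimize: z = 16y1 + 13y2 + 11y3 + 8y4 + 34y5

Subject to:
  C1: -y1 - y2 - 4y4 - 3y5 ≤ -6
  C2: -2y1 - y3 - 4y4 - 2y5 ≤ -1
  y1, y2, y3, y4, y5 ≥ 0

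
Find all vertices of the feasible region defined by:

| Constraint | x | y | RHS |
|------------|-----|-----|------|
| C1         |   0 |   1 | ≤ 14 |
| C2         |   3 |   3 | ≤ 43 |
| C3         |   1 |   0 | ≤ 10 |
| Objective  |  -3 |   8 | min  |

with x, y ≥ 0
Each vertex is the intersection of two constraint boundaries that also satisfies all remaining constraints:
  x = 0 and y = 0 → (0, 0)
  x = 10 and y = 0 → (10, 0)
  3x + 3y = 43 and x = 10 → (10, 4.333)
  y = 14 and 3x + 3y = 43 → (0.3333, 14)
  y = 14 and x = 0 → (0, 14)

Vertices: (0, 0), (10, 0), (10, 4.333), (0.3333, 14), (0, 14)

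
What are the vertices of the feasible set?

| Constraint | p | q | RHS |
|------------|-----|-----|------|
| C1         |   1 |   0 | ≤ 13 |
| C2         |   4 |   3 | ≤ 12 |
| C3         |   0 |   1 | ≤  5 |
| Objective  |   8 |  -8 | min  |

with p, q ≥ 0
Each vertex is the intersection of two constraint boundaries that also satisfies all remaining constraints:
  p = 0 and q = 0 → (0, 0)
  4p + 3q = 12 and q = 0 → (3, 0)
  4p + 3q = 12 and p = 0 → (0, 4)

Vertices: (0, 0), (3, 0), (0, 4)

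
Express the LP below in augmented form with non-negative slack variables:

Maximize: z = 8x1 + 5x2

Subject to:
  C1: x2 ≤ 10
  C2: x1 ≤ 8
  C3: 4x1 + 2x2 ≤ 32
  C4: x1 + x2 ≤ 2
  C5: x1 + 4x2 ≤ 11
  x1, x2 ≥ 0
max z = 8x1 + 5x2

s.t.
  x2 + s1 = 10
  x1 + s2 = 8
  4x1 + 2x2 + s3 = 32
  x1 + x2 + s4 = 2
  x1 + 4x2 + s5 = 11
  x1, x2, s1, s2, s3, s4, s5 ≥ 0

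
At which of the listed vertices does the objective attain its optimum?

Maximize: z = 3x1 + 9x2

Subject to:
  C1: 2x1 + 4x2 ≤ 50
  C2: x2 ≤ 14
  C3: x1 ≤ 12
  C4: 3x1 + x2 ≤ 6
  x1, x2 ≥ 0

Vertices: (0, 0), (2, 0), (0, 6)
Evaluating z = 3x1 + 9x2 at each vertex:
  (0, 0): z = 0
  (2, 0): z = 6
  (0, 6): z = 54

The largest value is z = 54, attained at (0, 6).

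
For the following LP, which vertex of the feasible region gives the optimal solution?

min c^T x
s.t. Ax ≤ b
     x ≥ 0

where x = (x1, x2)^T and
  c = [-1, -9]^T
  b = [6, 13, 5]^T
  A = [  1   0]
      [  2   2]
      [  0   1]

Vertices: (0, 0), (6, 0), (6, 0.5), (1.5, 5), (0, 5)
Evaluating z = -x1 - 9x2 at each vertex:
  (0, 0): z = 0
  (6, 0): z = -6
  (6, 0.5): z = -10.5
  (1.5, 5): z = -46.5
  (0, 5): z = -45

The smallest value is z = -46.5, attained at (1.5, 5).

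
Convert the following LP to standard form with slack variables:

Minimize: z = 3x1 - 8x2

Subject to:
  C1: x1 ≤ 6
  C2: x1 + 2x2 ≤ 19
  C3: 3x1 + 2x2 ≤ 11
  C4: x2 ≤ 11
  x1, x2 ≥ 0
min z = 3x1 - 8x2

s.t.
  x1 + s1 = 6
  x1 + 2x2 + s2 = 19
  3x1 + 2x2 + s3 = 11
  x2 + s4 = 11
  x1, x2, s1, s2, s3, s4 ≥ 0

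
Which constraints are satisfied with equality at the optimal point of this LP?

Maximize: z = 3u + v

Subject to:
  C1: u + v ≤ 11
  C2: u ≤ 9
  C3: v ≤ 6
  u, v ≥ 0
Optimal: u = 9, v = 2
Slack at optimum:
  C1: slack = 0 (binding)
  C2: slack = 0 (binding)
  C3: slack = 4
  u ≥ 0: u = 9
  v ≥ 0: v = 2
Binding constraints: C1, C2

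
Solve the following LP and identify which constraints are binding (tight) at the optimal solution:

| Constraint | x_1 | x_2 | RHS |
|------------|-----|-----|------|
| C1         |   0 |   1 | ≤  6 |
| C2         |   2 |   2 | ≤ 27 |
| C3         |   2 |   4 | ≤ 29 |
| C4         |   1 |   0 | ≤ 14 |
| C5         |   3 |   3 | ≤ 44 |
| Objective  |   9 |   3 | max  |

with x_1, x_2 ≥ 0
Optimal: x_1 = 13.5, x_2 = 0
Slack at optimum:
  C1: slack = 6
  C2: slack = 0 (binding)
  C3: slack = 2
  C4: slack = 0.5
  C5: slack = 3.5
  x_1 ≥ 0: x_1 = 13.5
  x_2 ≥ 0: x_2 = 0 (binding)
Binding constraints: C2, x_2 ≥ 0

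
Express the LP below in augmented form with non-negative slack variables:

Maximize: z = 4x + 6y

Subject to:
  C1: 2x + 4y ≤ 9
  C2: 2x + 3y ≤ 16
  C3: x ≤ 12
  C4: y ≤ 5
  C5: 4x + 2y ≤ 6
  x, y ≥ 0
max z = 4x + 6y

s.t.
  2x + 4y + s1 = 9
  2x + 3y + s2 = 16
  x + s3 = 12
  y + s4 = 5
  4x + 2y + s5 = 6
  x, y, s1, s2, s3, s4, s5 ≥ 0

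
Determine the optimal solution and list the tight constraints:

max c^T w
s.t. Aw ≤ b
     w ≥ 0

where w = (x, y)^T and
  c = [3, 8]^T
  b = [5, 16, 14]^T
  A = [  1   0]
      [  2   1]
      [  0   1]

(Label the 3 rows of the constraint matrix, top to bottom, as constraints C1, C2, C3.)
Optimal: x = 1, y = 14
Slack at optimum:
  C1: slack = 4
  C2: slack = 0 (binding)
  C3: slack = 0 (binding)
  x ≥ 0: x = 1
  y ≥ 0: y = 14
Binding constraints: C2, C3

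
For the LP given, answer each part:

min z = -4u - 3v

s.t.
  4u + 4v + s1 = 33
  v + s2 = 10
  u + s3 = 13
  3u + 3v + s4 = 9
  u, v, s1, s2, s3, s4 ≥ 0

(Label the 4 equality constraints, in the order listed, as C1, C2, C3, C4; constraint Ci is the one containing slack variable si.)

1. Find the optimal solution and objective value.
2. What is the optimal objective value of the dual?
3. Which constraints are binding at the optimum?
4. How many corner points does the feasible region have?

1. u = 3, v = 0, z = -12
2. -12 (by strong duality, equal to the primal optimum)
3. C4, v ≥ 0
4. 3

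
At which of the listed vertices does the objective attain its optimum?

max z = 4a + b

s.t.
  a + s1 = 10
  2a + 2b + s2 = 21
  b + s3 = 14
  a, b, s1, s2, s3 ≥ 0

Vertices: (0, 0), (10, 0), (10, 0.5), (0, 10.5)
Evaluating z = 4a + b at each vertex:
  (0, 0): z = 0
  (10, 0): z = 40
  (10, 0.5): z = 40.5
  (0, 10.5): z = 10.5

The largest value is z = 40.5, attained at (10, 0.5).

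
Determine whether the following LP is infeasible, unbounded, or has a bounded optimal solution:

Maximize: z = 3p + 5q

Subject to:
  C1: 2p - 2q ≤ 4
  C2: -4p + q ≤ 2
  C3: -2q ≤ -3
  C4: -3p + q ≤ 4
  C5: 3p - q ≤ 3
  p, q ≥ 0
Feasible point: (0, 2) satisfies every constraint, so the LP is feasible.
Direction d = (1, 3): for each constraint row a, a·d ≤ 0 —
  (2)(1) + (-2)(3) = -4 ≤ 0
  (-4)(1) + (1)(3) = -1 ≤ 0
  (0)(1) + (-2)(3) = -6 ≤ 0
  (-3)(1) + (1)(3) = 0 ≤ 0
  (3)(1) + (-1)(3) = 0 ≤ 0
and d ≥ 0, so (0, 2) + t·d stays feasible for every t ≥ 0. Along this ray z = 3p + 5q changes by 18 per unit t, so z → +∞.

Unbounded — the objective can increase without bound over the feasible region.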